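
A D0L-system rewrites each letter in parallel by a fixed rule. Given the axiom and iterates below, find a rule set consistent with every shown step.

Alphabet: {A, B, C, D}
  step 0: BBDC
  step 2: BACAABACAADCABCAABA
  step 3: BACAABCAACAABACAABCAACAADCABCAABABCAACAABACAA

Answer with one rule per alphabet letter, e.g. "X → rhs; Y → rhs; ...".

  step 2 ⇒ step 3: BACAABACAADCABCAABA ⇒ BA·CAA·B·CAA·CAA·BA·CAA·B·CAA·CAA·DCA·B·CAA·BA·B·CAA·CAA·BA·CAA
    A ↦ CAA
    B ↦ BA
    C ↦ B
    D ↦ DCA

A->CAA, B->BA, C->B, D->DCA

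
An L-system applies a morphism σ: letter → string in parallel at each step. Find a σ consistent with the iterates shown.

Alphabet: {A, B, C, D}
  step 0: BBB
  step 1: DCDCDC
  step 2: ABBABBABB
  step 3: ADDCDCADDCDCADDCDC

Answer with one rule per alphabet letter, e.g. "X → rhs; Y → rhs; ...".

A->AD, B->DC, C->B, D->AB

  step 2 ⇒ step 3: ABBABBABB ⇒ AD·DC·DC·AD·DC·DC·AD·DC·DC
    A ↦ AD
    B ↦ DC
  step 1 ⇒ step 2: DCDCDC ⇒ AB·B·AB·B·AB·B
    C ↦ B
  step 1 ⇒ step 2: DCDCDC ⇒ AB·B·AB·B·AB·B
    D ↦ AB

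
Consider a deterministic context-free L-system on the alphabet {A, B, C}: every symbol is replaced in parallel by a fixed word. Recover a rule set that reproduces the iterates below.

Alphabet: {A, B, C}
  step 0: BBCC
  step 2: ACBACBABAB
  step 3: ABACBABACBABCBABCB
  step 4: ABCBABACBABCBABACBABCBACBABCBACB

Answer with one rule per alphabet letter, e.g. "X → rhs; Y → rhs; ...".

A->AB, B->CB, C->A

  step 3 ⇒ step 4: ABACBABACBABCBABCB ⇒ AB·CB·AB·A·CB·AB·CB·AB·A·CB·AB·CB·A·CB·AB·CB·A·CB
    A ↦ AB
    B ↦ CB
    C ↦ A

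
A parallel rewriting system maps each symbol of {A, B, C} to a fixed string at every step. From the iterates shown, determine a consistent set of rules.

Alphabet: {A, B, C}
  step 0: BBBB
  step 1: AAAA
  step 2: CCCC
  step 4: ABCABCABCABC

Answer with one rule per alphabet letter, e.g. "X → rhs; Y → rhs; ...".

  step 1 ⇒ step 2: AAAA ⇒ C·C·C·C
    A ↦ C
  step 0 ⇒ step 1: BBBB ⇒ A·A·A·A
    B ↦ A
    C ↦ BC  (constrained at step 2)

A->C, B->A, C->BC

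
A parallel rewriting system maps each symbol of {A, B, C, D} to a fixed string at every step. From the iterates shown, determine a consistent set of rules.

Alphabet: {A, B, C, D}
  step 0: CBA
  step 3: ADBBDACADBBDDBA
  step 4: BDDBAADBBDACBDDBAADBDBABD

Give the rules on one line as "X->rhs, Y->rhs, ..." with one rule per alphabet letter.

A->BD, B->A, C->AC, D->DB

  step 3 ⇒ step 4: ADBBDACADBBDDBA ⇒ BD·DB·A·A·DB·BD·AC·BD·DB·A·A·DB·DB·A·BD
    A ↦ BD
    B ↦ A
    C ↦ AC
    D ↦ DB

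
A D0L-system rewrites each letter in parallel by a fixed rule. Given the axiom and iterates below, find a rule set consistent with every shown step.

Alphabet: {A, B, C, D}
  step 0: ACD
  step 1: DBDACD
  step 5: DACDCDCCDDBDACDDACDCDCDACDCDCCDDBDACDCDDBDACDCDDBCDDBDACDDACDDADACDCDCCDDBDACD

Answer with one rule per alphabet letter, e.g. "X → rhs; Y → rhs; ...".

A->DB, B->C, C->DA, D->CD

  step 0 ⇒ step 1: ACD ⇒ DB·DA·CD
    A ↦ DB
    C ↦ DA
    D ↦ CD
    B ↦ C  (constrained at step 1)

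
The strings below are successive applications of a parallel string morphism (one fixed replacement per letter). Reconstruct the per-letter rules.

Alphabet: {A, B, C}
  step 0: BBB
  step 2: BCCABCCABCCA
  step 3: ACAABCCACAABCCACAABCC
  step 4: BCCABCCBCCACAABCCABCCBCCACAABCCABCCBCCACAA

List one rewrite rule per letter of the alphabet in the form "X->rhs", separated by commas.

  step 3 ⇒ step 4: ACAABCCACAABCCACAABCC ⇒ BCC·A·BCC·BCC·AC·A·A·BCC·A·BCC·BCC·AC·A·A·BCC·A·BCC·BCC·AC·A·A
    A ↦ BCC
    B ↦ AC
    C ↦ A

A->BCC, B->AC, C->A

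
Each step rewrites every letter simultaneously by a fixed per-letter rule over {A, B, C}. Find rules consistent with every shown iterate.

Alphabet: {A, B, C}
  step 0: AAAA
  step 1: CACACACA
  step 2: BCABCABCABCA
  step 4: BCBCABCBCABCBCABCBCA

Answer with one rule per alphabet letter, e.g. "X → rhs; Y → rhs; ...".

  step 1 ⇒ step 2: CACACACA ⇒ B·CA·B·CA·B·CA·B·CA
    A ↦ CA
    C ↦ B
    B ↦ C  (constrained at step 2)

A->CA, B->C, C->B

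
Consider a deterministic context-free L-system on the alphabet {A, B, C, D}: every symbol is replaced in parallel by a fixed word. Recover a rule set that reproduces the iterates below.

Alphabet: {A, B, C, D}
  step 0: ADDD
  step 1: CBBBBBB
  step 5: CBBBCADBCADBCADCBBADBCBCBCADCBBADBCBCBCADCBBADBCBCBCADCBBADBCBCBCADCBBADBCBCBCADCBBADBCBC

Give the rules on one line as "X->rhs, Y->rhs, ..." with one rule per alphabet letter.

  step 0 ⇒ step 1: ADDD ⇒ C·BB·BB·BB
    A ↦ C
    D ↦ BB
    B ↦ BC  (constrained at step 1)
    C ↦ AD  (constrained at step 1)

A->C, B->BC, C->AD, D->BB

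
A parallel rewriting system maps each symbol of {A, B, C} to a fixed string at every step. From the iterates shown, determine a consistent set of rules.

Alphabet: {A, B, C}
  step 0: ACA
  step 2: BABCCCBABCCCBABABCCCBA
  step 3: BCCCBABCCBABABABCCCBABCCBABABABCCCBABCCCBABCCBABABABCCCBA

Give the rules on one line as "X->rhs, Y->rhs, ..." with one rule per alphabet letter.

A->CBA, B->BCC, C->BA

  step 2 ⇒ step 3: BABCCCBABCCCBABABCCCBA ⇒ BCC·CBA·BCC·BA·BA·BA·BCC·CBA·BCC·BA·BA·BA·BCC·CBA·BCC·CBA·BCC·BA·BA·BA·BCC·CBA
    A ↦ CBA
    B ↦ BCC
    C ↦ BA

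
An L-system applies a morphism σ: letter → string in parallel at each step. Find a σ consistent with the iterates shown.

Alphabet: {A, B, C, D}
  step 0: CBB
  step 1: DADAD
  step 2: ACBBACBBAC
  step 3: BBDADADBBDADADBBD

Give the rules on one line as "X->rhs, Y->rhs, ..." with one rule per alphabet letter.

  step 2 ⇒ step 3: ACBBACBBAC ⇒ BB·D·AD·AD·BB·D·AD·AD·BB·D
    A ↦ BB
    B ↦ AD
    C ↦ D
  step 1 ⇒ step 2: DADAD ⇒ AC·BB·AC·BB·AC
    D ↦ AC

A->BB, B->AD, C->D, D->AC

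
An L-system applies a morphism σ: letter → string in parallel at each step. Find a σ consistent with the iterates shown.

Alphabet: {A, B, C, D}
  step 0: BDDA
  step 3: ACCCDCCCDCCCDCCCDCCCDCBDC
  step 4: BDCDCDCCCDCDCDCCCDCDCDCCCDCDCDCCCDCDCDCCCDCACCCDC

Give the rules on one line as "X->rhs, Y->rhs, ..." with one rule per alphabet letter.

  step 3 ⇒ step 4: ACCCDCCCDCCCDCCCDCCCDCBDC ⇒ B·DC·DC·DC·CC·DC·DC·DC·CC·DC·DC·DC·CC·DC·DC·DC·CC·DC·DC·DC·CC·DC·AC·CC·DC
    A ↦ B
    B ↦ AC
    C ↦ DC
    D ↦ CC

A->B, B->AC, C->DC, D->CC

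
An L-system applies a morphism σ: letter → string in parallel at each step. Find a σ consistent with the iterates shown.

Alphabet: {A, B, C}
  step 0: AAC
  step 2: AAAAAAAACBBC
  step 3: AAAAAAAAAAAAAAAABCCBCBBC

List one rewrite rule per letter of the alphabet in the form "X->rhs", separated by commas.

  step 2 ⇒ step 3: AAAAAAAACBBC ⇒ AA·AA·AA·AA·AA·AA·AA·AA·BC·CB·CB·BC
    A ↦ AA
    B ↦ CB
    C ↦ BC

A->AA, B->CB, C->BC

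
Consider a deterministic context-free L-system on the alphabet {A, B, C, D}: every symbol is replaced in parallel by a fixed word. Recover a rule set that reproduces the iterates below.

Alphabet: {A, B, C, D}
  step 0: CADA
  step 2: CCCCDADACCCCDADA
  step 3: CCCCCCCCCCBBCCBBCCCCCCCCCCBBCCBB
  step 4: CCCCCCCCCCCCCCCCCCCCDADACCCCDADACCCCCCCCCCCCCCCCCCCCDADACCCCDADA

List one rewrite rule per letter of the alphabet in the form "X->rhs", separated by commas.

A->BB, B->DA, C->CC, D->CC

  step 3 ⇒ step 4: CCCCCCCCCCBBCCBBCCCCCCCCCCBBCCBB ⇒ CC·CC·CC·CC·CC·CC·CC·CC·CC·CC·DA·DA·CC·CC·DA·DA·CC·CC·CC·CC·CC·CC·CC·CC·CC·CC·DA·DA·CC·CC·DA·DA
    B ↦ DA
    C ↦ CC
  step 2 ⇒ step 3: CCCCDADACCCCDADA ⇒ CC·CC·CC·CC·CC·BB·CC·BB·CC·CC·CC·CC·CC·BB·CC·BB
    A ↦ BB
  step 2 ⇒ step 3: CCCCDADACCCCDADA ⇒ CC·CC·CC·CC·CC·BB·CC·BB·CC·CC·CC·CC·CC·BB·CC·BB
    D ↦ CC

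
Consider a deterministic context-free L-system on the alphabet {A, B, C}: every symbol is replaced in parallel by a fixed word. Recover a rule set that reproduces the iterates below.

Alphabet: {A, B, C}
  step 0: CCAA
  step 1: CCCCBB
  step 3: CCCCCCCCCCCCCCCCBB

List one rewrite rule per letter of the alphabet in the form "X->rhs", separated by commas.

A->B, B->A, C->CC

  step 0 ⇒ step 1: CCAA ⇒ CC·CC·B·B
    A ↦ B
    C ↦ CC
    B ↦ A  (constrained at step 1)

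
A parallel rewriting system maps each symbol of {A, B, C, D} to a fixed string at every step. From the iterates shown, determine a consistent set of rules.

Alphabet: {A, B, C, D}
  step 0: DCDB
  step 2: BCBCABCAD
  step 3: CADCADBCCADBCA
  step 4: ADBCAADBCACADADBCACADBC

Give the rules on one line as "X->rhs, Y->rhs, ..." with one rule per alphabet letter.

A->BC, B->C, C->AD, D->A

  step 3 ⇒ step 4: CADCADBCCADBCA ⇒ AD·BC·A·AD·BC·A·C·AD·AD·BC·A·C·AD·BC
    A ↦ BC
    B ↦ C
    C ↦ AD
    D ↦ A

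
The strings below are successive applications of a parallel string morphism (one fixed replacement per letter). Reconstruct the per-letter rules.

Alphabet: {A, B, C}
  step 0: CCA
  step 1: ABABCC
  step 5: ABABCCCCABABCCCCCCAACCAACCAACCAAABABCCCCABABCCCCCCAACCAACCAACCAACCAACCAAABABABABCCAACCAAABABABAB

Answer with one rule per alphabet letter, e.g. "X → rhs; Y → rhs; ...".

  step 0 ⇒ step 1: CCA ⇒ AB·AB·CC
    A ↦ CC
    C ↦ AB
    B ↦ AA  (constrained at step 1)

A->CC, B->AA, C->AB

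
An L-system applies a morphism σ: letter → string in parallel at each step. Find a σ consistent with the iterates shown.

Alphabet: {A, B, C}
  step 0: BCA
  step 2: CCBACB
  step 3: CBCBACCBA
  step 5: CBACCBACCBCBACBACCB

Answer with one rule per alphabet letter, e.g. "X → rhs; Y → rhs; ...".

  step 2 ⇒ step 3: CCBACB ⇒ CB·CB·A·C·CB·A
    A ↦ C
    B ↦ A
    C ↦ CB

A->C, B->A, C->CB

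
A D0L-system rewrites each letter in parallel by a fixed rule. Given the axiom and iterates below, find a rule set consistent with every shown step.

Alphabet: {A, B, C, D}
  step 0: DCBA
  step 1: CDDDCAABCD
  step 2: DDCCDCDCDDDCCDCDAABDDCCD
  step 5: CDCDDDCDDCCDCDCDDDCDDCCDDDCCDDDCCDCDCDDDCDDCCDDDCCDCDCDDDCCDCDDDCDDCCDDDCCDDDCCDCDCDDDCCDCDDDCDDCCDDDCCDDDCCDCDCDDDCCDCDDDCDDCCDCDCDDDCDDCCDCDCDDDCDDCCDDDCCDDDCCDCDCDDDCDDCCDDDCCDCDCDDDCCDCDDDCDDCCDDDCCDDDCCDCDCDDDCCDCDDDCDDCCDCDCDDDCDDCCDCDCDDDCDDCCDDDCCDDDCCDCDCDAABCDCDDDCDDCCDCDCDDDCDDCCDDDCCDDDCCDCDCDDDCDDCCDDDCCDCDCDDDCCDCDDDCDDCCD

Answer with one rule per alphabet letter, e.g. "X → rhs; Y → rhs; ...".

  step 1 ⇒ step 2: CDDDCAABCD ⇒ DDC·CD·CD·CD·DDC·CD·CD·AAB·DDC·CD
    A ↦ CD
    B ↦ AAB
    C ↦ DDC
    D ↦ CD

A->CD, B->AAB, C->DDC, D->CD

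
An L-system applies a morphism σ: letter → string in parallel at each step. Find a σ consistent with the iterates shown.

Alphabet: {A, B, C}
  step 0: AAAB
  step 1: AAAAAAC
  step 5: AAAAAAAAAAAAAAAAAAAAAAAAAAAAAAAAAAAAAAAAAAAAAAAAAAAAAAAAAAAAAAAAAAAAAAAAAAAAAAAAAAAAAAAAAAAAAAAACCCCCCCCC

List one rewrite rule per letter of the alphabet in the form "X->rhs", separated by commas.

A->AA, B->C, C->BBB

  step 0 ⇒ step 1: AAAB ⇒ AA·AA·AA·C
    A ↦ AA
    B ↦ C
    C ↦ BBB  (constrained at step 1)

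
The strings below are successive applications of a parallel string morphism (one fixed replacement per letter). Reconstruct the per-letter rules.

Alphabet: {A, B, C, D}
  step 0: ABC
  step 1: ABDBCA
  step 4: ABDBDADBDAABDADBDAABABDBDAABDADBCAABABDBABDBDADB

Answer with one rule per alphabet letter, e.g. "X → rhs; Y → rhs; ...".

  step 0 ⇒ step 1: ABC ⇒ AB·DB·CA
    A ↦ AB
    B ↦ DB
    C ↦ CA
    D ↦ DA  (constrained at step 1)

A->AB, B->DB, C->CA, D->DA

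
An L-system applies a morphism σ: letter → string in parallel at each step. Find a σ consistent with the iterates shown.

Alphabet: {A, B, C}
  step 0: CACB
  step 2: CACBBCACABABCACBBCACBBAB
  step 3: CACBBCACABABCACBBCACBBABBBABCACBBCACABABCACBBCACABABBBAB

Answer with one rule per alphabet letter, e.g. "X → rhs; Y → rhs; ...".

A->BB, B->AB, C->CAC

  step 2 ⇒ step 3: CACBBCACABABCACBBCACBBAB ⇒ CAC·BB·CAC·AB·AB·CAC·BB·CAC·BB·AB·BB·AB·CAC·BB·CAC·AB·AB·CAC·BB·CAC·AB·AB·BB·AB
    A ↦ BB
    B ↦ AB
    C ↦ CAC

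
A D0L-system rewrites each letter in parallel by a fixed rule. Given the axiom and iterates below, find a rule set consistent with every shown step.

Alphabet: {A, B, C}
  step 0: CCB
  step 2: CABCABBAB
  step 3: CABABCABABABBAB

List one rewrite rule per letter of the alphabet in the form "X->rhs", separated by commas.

  step 2 ⇒ step 3: CABCABBAB ⇒ CA·B·AB·CA·B·AB·AB·B·AB
    A ↦ B
    B ↦ AB
    C ↦ CA

A->B, B->AB, C->CA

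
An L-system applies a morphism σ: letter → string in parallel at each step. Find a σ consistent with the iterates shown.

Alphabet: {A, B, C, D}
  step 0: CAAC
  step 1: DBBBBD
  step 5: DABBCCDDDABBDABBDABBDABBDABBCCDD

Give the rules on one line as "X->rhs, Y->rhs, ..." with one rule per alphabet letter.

  step 0 ⇒ step 1: CAAC ⇒ D·BB·BB·D
    A ↦ BB
    C ↦ D
    B ↦ C  (constrained at step 1)
    D ↦ DA  (constrained at step 1)

A->BB, B->C, C->D, D->DA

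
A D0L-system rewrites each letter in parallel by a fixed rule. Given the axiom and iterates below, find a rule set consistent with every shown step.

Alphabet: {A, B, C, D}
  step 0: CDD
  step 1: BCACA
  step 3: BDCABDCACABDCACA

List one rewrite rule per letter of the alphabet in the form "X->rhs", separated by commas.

  step 0 ⇒ step 1: CDD ⇒ B·CA·CA
    C ↦ B
    D ↦ CA
    A ↦ DD  (constrained at step 1)
    B ↦ BD  (constrained at step 1)

A->DD, B->BD, C->B, D->CA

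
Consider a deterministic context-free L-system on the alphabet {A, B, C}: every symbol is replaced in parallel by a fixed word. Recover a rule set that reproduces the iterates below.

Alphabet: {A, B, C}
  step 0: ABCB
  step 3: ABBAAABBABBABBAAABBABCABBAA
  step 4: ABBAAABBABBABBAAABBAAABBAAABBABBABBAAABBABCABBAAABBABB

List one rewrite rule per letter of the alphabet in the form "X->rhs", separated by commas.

  step 3 ⇒ step 4: ABBAAABBABBABBAAABBABCABBAA ⇒ ABB·A·A·ABB·ABB·ABB·A·A·ABB·A·A·ABB·A·A·ABB·ABB·ABB·A·A·ABB·A·BC·ABB·A·A·ABB·ABB
    A ↦ ABB
    B ↦ A
    C ↦ BC

A->ABB, B->A, C->BC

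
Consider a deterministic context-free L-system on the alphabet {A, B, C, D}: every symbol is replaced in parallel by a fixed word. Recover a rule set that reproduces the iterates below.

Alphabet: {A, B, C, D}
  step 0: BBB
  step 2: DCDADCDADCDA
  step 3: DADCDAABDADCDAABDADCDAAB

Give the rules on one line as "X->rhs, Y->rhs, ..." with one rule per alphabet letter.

  step 2 ⇒ step 3: DCDADCDADCDA ⇒ DA·DC·DA·AB·DA·DC·DA·AB·DA·DC·DA·AB
    A ↦ AB
    C ↦ DC
    D ↦ DA
    B ↦ CD  (constrained at step 0)

A->AB, B->CD, C->DC, D->DA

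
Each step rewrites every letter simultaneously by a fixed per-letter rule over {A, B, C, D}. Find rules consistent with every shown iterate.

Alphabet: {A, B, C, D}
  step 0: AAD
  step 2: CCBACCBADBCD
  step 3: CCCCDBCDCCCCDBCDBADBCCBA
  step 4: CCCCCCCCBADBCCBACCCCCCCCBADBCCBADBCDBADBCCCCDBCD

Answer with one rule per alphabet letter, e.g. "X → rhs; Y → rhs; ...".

  step 3 ⇒ step 4: CCCCDBCDCCCCDBCDBADBCCBA ⇒ CC·CC·CC·CC·BA·DB·CC·BA·CC·CC·CC·CC·BA·DB·CC·BA·DB·CD·BA·DB·CC·CC·DB·CD
    A ↦ CD
    B ↦ DB
    C ↦ CC
    D ↦ BA

A->CD, B->DB, C->CC, D->BA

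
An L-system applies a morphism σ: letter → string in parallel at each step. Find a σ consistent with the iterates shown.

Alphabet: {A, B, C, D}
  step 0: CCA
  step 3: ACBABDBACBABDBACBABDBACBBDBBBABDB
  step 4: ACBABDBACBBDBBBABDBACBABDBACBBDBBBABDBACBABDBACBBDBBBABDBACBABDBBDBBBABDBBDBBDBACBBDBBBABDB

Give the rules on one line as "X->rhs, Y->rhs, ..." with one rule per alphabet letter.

A->ACB, B->BDB, C->A, D->BBA

  step 3 ⇒ step 4: ACBABDBACBABDBACBABDBACBBDBBBABDB ⇒ ACB·A·BDB·ACB·BDB·BBA·BDB·ACB·A·BDB·ACB·BDB·BBA·BDB·ACB·A·BDB·ACB·BDB·BBA·BDB·ACB·A·BDB·BDB·BBA·BDB·BDB·BDB·ACB·BDB·BBA·BDB
    A ↦ ACB
    B ↦ BDB
    C ↦ A
    D ↦ BBA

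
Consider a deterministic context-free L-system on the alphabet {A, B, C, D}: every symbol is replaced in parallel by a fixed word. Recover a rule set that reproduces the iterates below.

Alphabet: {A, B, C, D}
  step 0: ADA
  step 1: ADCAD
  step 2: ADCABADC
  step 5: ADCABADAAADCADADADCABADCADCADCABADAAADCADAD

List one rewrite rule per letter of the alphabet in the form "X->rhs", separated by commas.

A->AD, B->AA, C->AB, D->C

  step 1 ⇒ step 2: ADCAD ⇒ AD·C·AB·AD·C
    A ↦ AD
    C ↦ AB
    D ↦ C
    B ↦ AA  (constrained at step 2)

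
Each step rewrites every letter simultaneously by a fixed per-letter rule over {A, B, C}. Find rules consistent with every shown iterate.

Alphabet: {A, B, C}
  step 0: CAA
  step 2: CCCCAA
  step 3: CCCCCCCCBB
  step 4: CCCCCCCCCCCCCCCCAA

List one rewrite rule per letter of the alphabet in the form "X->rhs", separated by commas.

  step 3 ⇒ step 4: CCCCCCCCBB ⇒ CC·CC·CC·CC·CC·CC·CC·CC·A·A
    B ↦ A
    C ↦ CC
  step 2 ⇒ step 3: CCCCAA ⇒ CC·CC·CC·CC·B·B
    A ↦ B

A->B, B->A, C->CC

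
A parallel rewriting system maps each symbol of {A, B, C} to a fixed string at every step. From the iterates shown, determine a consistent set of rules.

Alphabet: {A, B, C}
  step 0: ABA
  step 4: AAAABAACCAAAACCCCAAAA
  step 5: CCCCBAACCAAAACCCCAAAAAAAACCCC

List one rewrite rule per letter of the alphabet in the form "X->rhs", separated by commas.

A->C, B->BAA, C->AA

  step 4 ⇒ step 5: AAAABAACCAAAACCCCAAAA ⇒ C·C·C·C·BAA·C·C·AA·AA·C·C·C·C·AA·AA·AA·AA·C·C·C·C
    A ↦ C
    B ↦ BAA
    C ↦ AA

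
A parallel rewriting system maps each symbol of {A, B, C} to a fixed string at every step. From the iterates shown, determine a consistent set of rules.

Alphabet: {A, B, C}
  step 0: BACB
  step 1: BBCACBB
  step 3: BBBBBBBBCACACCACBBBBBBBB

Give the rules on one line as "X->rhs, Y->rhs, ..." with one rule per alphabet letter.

  step 0 ⇒ step 1: BACB ⇒ BB·C·AC·BB
    A ↦ C
    B ↦ BB
    C ↦ AC

A->C, B->BB, C->AC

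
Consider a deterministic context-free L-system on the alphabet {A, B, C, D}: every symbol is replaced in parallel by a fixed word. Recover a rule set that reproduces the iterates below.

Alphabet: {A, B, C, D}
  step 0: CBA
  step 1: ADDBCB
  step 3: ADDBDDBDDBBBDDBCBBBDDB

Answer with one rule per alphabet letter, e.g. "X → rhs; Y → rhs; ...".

  step 0 ⇒ step 1: CBA ⇒ A·DDB·CB
    A ↦ CB
    B ↦ DDB
    C ↦ A
    D ↦ B  (constrained at step 1)

A->CB, B->DDB, C->A, D->B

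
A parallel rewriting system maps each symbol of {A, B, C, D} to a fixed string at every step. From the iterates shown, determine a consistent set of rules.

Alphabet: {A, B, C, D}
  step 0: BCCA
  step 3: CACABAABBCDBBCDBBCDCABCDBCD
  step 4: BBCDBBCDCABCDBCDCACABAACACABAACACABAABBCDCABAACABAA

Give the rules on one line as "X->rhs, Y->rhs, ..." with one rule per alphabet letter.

A->BCD, B->CA, C->B, D->AA

  step 3 ⇒ step 4: CACABAABBCDBBCDBBCDCABCDBCD ⇒ B·BCD·B·BCD·CA·BCD·BCD·CA·CA·B·AA·CA·CA·B·AA·CA·CA·B·AA·B·BCD·CA·B·AA·CA·B·AA
    A ↦ BCD
    B ↦ CA
    C ↦ B
    D ↦ AA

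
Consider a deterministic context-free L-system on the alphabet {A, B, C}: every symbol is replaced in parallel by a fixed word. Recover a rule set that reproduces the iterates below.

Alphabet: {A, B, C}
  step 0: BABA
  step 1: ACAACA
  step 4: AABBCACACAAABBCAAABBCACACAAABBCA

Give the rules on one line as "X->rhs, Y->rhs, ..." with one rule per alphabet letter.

A->CA, B->A, C->BB

  step 0 ⇒ step 1: BABA ⇒ A·CA·A·CA
    A ↦ CA
    B ↦ A
    C ↦ BB  (constrained at step 1)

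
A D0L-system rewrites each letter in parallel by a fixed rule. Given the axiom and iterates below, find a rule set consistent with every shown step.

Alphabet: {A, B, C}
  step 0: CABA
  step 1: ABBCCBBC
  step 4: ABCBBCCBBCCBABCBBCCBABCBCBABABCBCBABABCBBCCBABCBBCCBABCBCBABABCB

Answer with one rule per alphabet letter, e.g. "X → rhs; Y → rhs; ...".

  step 0 ⇒ step 1: CABA ⇒ AB·BC·CB·BC
    A ↦ BC
    B ↦ CB
    C ↦ AB

A->BC, B->CB, C->AB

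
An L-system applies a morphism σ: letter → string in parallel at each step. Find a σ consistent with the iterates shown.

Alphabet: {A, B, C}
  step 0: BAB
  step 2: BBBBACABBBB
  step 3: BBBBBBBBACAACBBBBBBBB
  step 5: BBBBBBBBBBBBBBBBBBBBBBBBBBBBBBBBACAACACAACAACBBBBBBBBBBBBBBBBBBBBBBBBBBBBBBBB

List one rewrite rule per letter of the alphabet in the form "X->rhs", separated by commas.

A->AC, B->BB, C->A

  step 2 ⇒ step 3: BBBBACABBBB ⇒ BB·BB·BB·BB·AC·A·AC·BB·BB·BB·BB
    A ↦ AC
    B ↦ BB
    C ↦ A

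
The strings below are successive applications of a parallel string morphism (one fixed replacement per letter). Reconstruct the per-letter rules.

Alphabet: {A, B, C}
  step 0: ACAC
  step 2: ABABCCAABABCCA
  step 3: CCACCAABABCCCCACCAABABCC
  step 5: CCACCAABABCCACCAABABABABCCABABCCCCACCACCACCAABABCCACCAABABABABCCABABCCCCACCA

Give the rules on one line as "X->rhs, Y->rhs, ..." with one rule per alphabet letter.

  step 2 ⇒ step 3: ABABCCAABABCCA ⇒ CC·A·CC·A·AB·AB·CC·CC·A·CC·A·AB·AB·CC
    A ↦ CC
    B ↦ A
    C ↦ AB

A->CC, B->A, C->AB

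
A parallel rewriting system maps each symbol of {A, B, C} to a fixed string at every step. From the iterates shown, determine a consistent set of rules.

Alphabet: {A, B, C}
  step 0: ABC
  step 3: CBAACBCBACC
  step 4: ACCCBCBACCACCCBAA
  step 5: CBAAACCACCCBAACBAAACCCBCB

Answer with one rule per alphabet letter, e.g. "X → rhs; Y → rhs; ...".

A->CB, B->CC, C->A

  step 4 ⇒ step 5: ACCCBCBACCACCCBAA ⇒ CB·A·A·A·CC·A·CC·CB·A·A·CB·A·A·A·CC·CB·CB
    A ↦ CB
    B ↦ CC
    C ↦ A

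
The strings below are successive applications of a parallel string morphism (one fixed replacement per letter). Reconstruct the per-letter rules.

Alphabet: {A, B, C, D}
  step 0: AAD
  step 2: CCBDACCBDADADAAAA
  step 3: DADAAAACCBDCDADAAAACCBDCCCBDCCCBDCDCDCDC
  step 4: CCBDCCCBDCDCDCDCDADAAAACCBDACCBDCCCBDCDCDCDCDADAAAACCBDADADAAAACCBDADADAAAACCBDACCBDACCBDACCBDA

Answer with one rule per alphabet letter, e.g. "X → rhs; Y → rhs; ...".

A->DC, B->AAA, C->DA, D->CCB

  step 3 ⇒ step 4: DADAAAACCBDCDADAAAACCBDCCCBDCCCBDCDCDCDC ⇒ CCB·DC·CCB·DC·DC·DC·DC·DA·DA·AAA·CCB·DA·CCB·DC·CCB·DC·DC·DC·DC·DA·DA·AAA·CCB·DA·DA·DA·AAA·CCB·DA·DA·DA·AAA·CCB·DA·CCB·DA·CCB·DA·CCB·DA
    A ↦ DC
    B ↦ AAA
    C ↦ DA
    D ↦ CCB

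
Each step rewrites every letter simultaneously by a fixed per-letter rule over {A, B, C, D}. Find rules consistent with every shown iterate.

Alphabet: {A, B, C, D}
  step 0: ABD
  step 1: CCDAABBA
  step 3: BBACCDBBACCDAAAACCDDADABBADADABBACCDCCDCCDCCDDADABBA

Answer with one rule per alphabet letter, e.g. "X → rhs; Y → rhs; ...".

  step 0 ⇒ step 1: ABD ⇒ CCD·AA·BBA
    A ↦ CCD
    B ↦ AA
    D ↦ BBA
    C ↦ DA  (constrained at step 1)

A->CCD, B->AA, C->DA, D->BBA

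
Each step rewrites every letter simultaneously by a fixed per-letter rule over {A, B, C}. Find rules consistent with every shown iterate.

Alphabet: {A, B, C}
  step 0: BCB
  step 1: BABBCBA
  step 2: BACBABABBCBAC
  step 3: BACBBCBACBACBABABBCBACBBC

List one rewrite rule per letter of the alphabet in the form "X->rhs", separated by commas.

A->C, B->BA, C->BBC

  step 2 ⇒ step 3: BACBABABBCBAC ⇒ BA·C·BBC·BA·C·BA·C·BA·BA·BBC·BA·C·BBC
    A ↦ C
    B ↦ BA
    C ↦ BBC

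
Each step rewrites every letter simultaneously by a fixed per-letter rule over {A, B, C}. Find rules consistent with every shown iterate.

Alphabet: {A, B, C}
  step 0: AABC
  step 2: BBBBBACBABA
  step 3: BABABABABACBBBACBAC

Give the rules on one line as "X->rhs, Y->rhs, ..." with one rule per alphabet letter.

A->C, B->BA, C->BB

  step 2 ⇒ step 3: BBBBBACBABA ⇒ BA·BA·BA·BA·BA·C·BB·BA·C·BA·C
    A ↦ C
    B ↦ BA
    C ↦ BB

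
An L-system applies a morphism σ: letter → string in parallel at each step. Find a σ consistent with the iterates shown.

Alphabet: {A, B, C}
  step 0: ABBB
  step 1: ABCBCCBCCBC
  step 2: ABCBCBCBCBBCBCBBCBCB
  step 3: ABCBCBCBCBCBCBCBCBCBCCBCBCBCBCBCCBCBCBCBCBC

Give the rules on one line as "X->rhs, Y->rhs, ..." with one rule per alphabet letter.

  step 2 ⇒ step 3: ABCBCBCBCBBCBCBBCBCB ⇒ AB·CBC·B·CBC·B·CBC·B·CBC·B·CBC·CBC·B·CBC·B·CBC·CBC·B·CBC·B·CBC
    A ↦ AB
    B ↦ CBC
    C ↦ B

A->AB, B->CBC, C->B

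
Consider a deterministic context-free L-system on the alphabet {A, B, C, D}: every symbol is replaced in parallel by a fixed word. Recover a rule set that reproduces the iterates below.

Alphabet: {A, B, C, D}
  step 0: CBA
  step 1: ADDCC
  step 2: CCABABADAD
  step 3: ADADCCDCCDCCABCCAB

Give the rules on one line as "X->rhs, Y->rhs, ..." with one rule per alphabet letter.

  step 2 ⇒ step 3: CCABABADAD ⇒ AD·AD·CC·D·CC·D·CC·AB·CC·AB
    A ↦ CC
    B ↦ D
    C ↦ AD
    D ↦ AB

A->CC, B->D, C->AD, D->AB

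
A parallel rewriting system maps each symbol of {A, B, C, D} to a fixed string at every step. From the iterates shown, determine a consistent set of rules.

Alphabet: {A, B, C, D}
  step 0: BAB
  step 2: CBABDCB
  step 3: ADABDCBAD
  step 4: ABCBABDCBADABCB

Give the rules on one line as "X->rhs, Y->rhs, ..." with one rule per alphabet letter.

  step 3 ⇒ step 4: ADABDCBAD ⇒ AB·CB·AB·D·CB·A·D·AB·CB
    A ↦ AB
    B ↦ D
    C ↦ A
    D ↦ CB

A->AB, B->D, C->A, D->CB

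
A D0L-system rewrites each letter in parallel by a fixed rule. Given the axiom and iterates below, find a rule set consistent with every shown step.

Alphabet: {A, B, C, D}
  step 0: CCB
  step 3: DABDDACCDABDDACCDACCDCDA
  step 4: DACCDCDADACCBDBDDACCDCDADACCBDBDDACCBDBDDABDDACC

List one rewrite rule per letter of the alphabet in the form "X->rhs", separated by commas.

A->CC, B->DC, C->BD, D->DA

  step 3 ⇒ step 4: DABDDACCDABDDACCDACCDCDA ⇒ DA·CC·DC·DA·DA·CC·BD·BD·DA·CC·DC·DA·DA·CC·BD·BD·DA·CC·BD·BD·DA·BD·DA·CC
    A ↦ CC
    B ↦ DC
    C ↦ BD
    D ↦ DA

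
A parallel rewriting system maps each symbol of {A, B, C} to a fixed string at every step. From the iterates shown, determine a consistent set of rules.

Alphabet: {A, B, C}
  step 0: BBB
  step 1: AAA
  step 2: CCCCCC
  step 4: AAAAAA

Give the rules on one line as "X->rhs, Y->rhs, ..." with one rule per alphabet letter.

  step 1 ⇒ step 2: AAA ⇒ CC·CC·CC
    A ↦ CC
  step 0 ⇒ step 1: BBB ⇒ A·A·A
    B ↦ A
    C ↦ B  (constrained at step 2)

A->CC, B->A, C->B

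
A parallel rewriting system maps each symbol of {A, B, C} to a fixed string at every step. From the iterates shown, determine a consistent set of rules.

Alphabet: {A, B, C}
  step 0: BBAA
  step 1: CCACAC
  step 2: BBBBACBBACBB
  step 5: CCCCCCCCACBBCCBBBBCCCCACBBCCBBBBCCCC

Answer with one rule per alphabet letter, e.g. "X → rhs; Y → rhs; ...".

  step 1 ⇒ step 2: CCACAC ⇒ BB·BB·AC·BB·AC·BB
    A ↦ AC
    C ↦ BB
  step 0 ⇒ step 1: BBAA ⇒ C·C·AC·AC
    B ↦ C

A->AC, B->C, C->BB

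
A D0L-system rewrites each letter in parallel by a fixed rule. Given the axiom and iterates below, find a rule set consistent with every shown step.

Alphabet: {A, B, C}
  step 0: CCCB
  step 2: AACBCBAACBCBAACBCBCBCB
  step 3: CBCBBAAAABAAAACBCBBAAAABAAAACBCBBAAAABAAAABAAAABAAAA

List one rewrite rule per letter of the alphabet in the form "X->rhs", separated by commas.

A->CB, B->AA, C->BAA

  step 2 ⇒ step 3: AACBCBAACBCBAACBCBCBCB ⇒ CB·CB·BAA·AA·BAA·AA·CB·CB·BAA·AA·BAA·AA·CB·CB·BAA·AA·BAA·AA·BAA·AA·BAA·AA
    A ↦ CB
    B ↦ AA
    C ↦ BAA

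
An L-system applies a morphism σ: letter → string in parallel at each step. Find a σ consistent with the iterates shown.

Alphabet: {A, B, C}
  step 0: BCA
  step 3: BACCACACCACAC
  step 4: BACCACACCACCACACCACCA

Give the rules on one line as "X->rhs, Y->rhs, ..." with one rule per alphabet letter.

A->C, B->BA, C->CA

  step 3 ⇒ step 4: BACCACACCACAC ⇒ BA·C·CA·CA·C·CA·C·CA·CA·C·CA·C·CA
    A ↦ C
    B ↦ BA
    C ↦ CA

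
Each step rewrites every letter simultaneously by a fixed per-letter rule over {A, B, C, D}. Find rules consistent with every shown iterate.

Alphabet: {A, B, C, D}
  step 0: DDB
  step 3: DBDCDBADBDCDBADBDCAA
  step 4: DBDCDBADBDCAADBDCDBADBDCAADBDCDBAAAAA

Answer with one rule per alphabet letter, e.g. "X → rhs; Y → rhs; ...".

A->AA, B->DC, C->A, D->DB

  step 3 ⇒ step 4: DBDCDBADBDCDBADBDCAA ⇒ DB·DC·DB·A·DB·DC·AA·DB·DC·DB·A·DB·DC·AA·DB·DC·DB·A·AA·AA
    A ↦ AA
    B ↦ DC
    C ↦ A
    D ↦ DB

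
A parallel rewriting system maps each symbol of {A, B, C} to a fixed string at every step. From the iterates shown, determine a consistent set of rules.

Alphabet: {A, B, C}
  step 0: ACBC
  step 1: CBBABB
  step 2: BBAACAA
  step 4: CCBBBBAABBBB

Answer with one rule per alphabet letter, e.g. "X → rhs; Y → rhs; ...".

A->C, B->A, C->BB

  step 1 ⇒ step 2: CBBABB ⇒ BB·A·A·C·A·A
    A ↦ C
    B ↦ A
    C ↦ BB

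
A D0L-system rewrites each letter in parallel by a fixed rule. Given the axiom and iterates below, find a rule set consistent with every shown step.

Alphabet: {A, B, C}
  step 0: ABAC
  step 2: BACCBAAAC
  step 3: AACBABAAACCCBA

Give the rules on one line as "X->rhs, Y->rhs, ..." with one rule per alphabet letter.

  step 2 ⇒ step 3: BACCBAAAC ⇒ AA·C·BA·BA·AA·C·C·C·BA
    A ↦ C
    B ↦ AA
    C ↦ BA

A->C, B->AA, C->BA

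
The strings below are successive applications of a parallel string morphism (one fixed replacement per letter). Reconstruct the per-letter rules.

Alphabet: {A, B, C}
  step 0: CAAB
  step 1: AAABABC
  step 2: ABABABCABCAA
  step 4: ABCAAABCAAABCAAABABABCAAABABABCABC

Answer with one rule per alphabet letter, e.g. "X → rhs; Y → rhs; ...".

A->AB, B->C, C->AA

  step 1 ⇒ step 2: AAABABC ⇒ AB·AB·AB·C·AB·C·AA
    A ↦ AB
    B ↦ C
    C ↦ AA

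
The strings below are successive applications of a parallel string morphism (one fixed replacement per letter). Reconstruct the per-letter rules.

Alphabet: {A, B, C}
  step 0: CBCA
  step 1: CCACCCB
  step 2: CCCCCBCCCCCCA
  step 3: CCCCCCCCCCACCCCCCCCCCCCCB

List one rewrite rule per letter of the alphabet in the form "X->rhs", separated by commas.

A->CB, B->A, C->CC

  step 2 ⇒ step 3: CCCCCBCCCCCCA ⇒ CC·CC·CC·CC·CC·A·CC·CC·CC·CC·CC·CC·CB
    A ↦ CB
    B ↦ A
    C ↦ CC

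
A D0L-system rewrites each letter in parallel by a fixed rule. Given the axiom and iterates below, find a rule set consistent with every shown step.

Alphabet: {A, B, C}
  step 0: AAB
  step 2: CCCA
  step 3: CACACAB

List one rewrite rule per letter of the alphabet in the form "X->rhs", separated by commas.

  step 2 ⇒ step 3: CCCA ⇒ CA·CA·CA·B
    A ↦ B
    C ↦ CA
    B ↦ C  (constrained at step 0)

A->B, B->C, C->CA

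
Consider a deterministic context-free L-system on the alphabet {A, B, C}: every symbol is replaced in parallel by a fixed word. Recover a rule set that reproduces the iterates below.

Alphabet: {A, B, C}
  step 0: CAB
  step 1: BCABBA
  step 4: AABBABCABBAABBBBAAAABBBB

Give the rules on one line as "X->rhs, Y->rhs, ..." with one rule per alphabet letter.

  step 0 ⇒ step 1: CAB ⇒ BCA·BB·A
    A ↦ BB
    B ↦ A
    C ↦ BCA

A->BB, B->A, C->BCA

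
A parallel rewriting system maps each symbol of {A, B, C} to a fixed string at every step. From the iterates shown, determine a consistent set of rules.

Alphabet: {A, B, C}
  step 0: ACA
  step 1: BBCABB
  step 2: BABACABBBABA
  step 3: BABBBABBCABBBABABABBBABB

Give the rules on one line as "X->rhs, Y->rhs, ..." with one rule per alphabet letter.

  step 2 ⇒ step 3: BABACABBBABA ⇒ BA·BB·BA·BB·CA·BB·BA·BA·BA·BB·BA·BB
    A ↦ BB
    B ↦ BA
    C ↦ CA

A->BB, B->BA, C->CA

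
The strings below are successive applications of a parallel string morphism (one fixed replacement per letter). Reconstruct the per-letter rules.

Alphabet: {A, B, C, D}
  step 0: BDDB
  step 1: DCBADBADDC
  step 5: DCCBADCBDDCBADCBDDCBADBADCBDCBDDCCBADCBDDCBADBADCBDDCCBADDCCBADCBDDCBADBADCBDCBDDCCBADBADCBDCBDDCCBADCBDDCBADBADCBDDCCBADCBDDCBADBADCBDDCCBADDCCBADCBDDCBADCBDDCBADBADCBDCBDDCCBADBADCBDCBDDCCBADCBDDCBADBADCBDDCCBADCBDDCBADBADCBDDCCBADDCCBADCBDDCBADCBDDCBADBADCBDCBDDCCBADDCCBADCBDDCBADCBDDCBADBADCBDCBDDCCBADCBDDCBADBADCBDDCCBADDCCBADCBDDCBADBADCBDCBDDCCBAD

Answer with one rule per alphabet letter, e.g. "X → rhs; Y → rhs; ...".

  step 0 ⇒ step 1: BDDB ⇒ DC·BAD·BAD·DC
    B ↦ DC
    D ↦ BAD
    A ↦ C  (constrained at step 1)
    C ↦ CBD  (constrained at step 1)

A->C, B->DC, C->CBD, D->BAD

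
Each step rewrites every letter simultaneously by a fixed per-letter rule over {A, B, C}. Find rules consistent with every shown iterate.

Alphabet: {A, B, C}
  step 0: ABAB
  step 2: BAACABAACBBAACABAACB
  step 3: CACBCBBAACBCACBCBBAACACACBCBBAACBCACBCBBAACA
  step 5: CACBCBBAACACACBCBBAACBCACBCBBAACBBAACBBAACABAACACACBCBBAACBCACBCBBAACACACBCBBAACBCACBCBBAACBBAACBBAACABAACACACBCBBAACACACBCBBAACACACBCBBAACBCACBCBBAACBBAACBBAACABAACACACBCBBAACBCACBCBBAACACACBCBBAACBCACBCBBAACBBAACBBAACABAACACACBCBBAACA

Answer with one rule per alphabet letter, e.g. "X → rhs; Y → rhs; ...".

  step 2 ⇒ step 3: BAACABAACBBAACABAACB ⇒ CA·CB·CB·BAA·CB·CA·CB·CB·BAA·CA·CA·CB·CB·BAA·CB·CA·CB·CB·BAA·CA
    A ↦ CB
    B ↦ CA
    C ↦ BAA

A->CB, B->CA, C->BAA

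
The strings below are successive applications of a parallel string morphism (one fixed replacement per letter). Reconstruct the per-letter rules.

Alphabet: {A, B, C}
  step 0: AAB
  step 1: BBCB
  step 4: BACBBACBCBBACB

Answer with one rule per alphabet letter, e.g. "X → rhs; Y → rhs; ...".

  step 0 ⇒ step 1: AAB ⇒ B·B·CB
    A ↦ B
    B ↦ CB
    C ↦ A  (constrained at step 1)

A->B, B->CB, C->A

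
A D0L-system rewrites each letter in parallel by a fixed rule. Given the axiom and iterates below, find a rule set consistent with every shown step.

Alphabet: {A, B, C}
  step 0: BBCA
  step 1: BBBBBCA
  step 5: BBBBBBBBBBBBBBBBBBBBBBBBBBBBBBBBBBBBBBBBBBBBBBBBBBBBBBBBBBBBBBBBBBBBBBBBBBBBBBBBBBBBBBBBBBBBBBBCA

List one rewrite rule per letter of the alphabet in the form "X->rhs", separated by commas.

  step 0 ⇒ step 1: BBCA ⇒ BB·BB·B·CA
    A ↦ CA
    B ↦ BB
    C ↦ B

A->CA, B->BB, C->B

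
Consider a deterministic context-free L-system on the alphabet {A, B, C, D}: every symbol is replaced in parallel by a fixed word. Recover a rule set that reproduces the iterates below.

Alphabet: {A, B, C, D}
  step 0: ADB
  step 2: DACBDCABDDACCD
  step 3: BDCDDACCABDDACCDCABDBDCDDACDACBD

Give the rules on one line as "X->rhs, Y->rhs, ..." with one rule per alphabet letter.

A->CD, B->CA, C->DAC, D->BD

  step 2 ⇒ step 3: DACBDCABDDACCD ⇒ BD·CD·DAC·CA·BD·DAC·CD·CA·BD·BD·CD·DAC·DAC·BD
    A ↦ CD
    B ↦ CA
    C ↦ DAC
    D ↦ BD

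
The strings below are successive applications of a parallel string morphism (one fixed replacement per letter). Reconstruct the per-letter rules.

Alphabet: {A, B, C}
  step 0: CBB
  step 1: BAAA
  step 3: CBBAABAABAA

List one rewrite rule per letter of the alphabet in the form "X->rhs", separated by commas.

  step 0 ⇒ step 1: CBB ⇒ BA·A·A
    B ↦ A
    C ↦ BA
    A ↦ CB  (constrained at step 1)

A->CB, B->A, C->BA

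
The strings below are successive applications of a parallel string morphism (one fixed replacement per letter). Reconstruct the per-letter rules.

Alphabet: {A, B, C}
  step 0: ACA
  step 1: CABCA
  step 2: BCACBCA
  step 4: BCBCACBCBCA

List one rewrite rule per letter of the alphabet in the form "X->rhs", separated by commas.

A->CA, B->C, C->B

  step 1 ⇒ step 2: CABCA ⇒ B·CA·C·B·CA
    A ↦ CA
    B ↦ C
    C ↦ B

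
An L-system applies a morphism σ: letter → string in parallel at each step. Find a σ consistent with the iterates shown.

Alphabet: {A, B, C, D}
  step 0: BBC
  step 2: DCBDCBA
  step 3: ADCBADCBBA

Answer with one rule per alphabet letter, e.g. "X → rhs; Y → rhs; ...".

A->BA, B->CB, C->D, D->A

  step 2 ⇒ step 3: DCBDCBA ⇒ A·D·CB·A·D·CB·BA
    A ↦ BA
    B ↦ CB
    C ↦ D
    D ↦ A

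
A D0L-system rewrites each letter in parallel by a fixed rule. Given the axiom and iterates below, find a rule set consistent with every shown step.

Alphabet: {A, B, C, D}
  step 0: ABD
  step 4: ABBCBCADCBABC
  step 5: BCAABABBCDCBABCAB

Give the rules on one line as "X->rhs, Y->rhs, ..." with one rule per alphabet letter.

  step 4 ⇒ step 5: ABBCBCADCBABC ⇒ BC·A·A·B·A·B·BC·DC·B·A·BC·A·B
    A ↦ BC
    B ↦ A
    C ↦ B
    D ↦ DC

A->BC, B->A, C->B, D->DC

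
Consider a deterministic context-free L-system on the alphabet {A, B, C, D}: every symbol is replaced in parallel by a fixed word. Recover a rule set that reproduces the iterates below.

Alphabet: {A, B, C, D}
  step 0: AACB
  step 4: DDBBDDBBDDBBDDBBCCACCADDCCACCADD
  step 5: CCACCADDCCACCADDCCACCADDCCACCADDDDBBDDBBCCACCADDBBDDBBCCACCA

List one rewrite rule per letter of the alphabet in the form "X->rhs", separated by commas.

A->BB, B->D, C->D, D->CCA

  step 4 ⇒ step 5: DDBBDDBBDDBBDDBBCCACCADDCCACCADD ⇒ CCA·CCA·D·D·CCA·CCA·D·D·CCA·CCA·D·D·CCA·CCA·D·D·D·D·BB·D·D·BB·CCA·CCA·D·D·BB·D·D·BB·CCA·CCA
    A ↦ BB
    B ↦ D
    C ↦ D
    D ↦ CCA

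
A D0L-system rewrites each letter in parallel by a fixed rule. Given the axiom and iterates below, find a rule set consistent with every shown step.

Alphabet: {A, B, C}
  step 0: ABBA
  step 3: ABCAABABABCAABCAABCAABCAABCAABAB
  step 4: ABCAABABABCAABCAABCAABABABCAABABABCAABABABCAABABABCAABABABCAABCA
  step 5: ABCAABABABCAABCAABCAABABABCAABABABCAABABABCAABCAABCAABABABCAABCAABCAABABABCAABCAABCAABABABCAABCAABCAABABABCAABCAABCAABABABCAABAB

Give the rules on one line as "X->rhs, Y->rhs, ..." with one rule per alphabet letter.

A->AB, B->CA, C->AB

  step 4 ⇒ step 5: ABCAABABABCAABCAABCAABABABCAABABABCAABABABCAABABABCAABABABCAABCA ⇒ AB·CA·AB·AB·AB·CA·AB·CA·AB·CA·AB·AB·AB·CA·AB·AB·AB·CA·AB·AB·AB·CA·AB·CA·AB·CA·AB·AB·AB·CA·AB·CA·AB·CA·AB·AB·AB·CA·AB·CA·AB·CA·AB·AB·AB·CA·AB·CA·AB·CA·AB·AB·AB·CA·AB·CA·AB·CA·AB·AB·AB·CA·AB·AB
    A ↦ AB
    B ↦ CA
    C ↦ AB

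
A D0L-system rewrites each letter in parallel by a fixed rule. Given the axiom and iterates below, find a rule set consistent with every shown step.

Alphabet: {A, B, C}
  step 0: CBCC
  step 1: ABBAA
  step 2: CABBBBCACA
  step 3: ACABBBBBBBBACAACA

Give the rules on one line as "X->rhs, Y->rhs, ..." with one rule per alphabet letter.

  step 2 ⇒ step 3: CABBBBCACA ⇒ A·CA·BB·BB·BB·BB·A·CA·A·CA
    A ↦ CA
    B ↦ BB
    C ↦ A

A->CA, B->BB, C->A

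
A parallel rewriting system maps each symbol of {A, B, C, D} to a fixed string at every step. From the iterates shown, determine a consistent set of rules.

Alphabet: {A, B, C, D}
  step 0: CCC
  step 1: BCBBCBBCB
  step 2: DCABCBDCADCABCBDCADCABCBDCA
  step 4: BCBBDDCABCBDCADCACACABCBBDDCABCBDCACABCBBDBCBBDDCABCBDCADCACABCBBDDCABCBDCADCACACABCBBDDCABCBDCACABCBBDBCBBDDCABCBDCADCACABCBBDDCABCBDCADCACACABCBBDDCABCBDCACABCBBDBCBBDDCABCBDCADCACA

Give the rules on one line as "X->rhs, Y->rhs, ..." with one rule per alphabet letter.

  step 1 ⇒ step 2: BCBBCBBCB ⇒ DCA·BCB·DCA·DCA·BCB·DCA·DCA·BCB·DCA
    B ↦ DCA
    C ↦ BCB
    A ↦ BD  (constrained at step 2)
    D ↦ CA  (constrained at step 2)

A->BD, B->DCA, C->BCB, D->CA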